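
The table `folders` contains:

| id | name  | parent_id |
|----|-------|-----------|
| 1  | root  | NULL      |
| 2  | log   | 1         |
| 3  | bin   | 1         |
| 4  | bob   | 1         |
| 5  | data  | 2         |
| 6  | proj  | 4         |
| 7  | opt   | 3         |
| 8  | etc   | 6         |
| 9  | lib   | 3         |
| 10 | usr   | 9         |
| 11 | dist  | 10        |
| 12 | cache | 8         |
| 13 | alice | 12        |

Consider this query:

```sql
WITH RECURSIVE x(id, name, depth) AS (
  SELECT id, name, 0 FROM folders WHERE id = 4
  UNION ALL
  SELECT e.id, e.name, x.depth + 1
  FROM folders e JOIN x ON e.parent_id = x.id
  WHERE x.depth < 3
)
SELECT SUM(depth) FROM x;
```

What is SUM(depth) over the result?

6

Base: id=4 (bob) at depth 0.
Iteration 1: rows with parent_id in {4} -> proj (id 6, depth 1).
Iteration 2: rows with parent_id in {6} -> etc (id 8, depth 2).
Iteration 3: rows with parent_id in {8} -> cache (id 12, depth 3).
Iteration 4: depth < 3 fails for all current rows; recursion stops.
SUM(depth) = 0 + 1 + 2 + 3 = 6.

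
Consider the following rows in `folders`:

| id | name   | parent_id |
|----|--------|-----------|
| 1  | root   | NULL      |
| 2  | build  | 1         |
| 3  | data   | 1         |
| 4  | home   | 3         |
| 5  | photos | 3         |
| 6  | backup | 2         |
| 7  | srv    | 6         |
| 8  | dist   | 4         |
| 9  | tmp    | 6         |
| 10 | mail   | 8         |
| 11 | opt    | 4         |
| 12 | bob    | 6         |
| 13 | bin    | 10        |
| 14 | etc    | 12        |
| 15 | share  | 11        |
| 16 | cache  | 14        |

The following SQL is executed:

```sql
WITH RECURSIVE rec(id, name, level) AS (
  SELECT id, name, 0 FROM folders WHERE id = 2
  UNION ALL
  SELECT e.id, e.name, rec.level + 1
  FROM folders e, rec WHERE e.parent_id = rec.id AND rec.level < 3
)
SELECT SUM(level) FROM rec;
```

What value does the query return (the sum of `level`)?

Base: id=2 (build) at level 0.
Iteration 1: rows with parent_id in {2} -> backup (id 6, level 1).
Iteration 2: rows with parent_id in {6} -> srv (id 7, level 2), tmp (id 9, level 2), bob (id 12, level 2).
Iteration 3: rows with parent_id in {7,9,12} -> etc (id 14, level 3).
Iteration 4: level < 3 fails for all current rows; recursion stops.
SUM(level) = 0 + 1 + 2 + 2 + 2 + 3 = 10.

10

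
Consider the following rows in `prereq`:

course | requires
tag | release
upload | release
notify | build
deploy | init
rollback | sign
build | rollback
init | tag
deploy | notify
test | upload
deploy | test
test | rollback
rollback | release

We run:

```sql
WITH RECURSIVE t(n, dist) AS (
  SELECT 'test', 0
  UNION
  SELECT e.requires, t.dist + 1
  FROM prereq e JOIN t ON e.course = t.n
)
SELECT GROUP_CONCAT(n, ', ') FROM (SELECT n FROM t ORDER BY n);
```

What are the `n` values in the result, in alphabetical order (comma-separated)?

Base: (test, dist=0).
Iteration 1: edges from {test} -> (rollback, dist=1), (upload, dist=1).
Iteration 2: edges from {rollback,upload} -> (release, dist=2), (sign, dist=2). [UNION drops 1 duplicate row(s)]
Iteration 3: no outgoing edges from {release,sign}; recursion stops.

release, rollback, sign, test, upload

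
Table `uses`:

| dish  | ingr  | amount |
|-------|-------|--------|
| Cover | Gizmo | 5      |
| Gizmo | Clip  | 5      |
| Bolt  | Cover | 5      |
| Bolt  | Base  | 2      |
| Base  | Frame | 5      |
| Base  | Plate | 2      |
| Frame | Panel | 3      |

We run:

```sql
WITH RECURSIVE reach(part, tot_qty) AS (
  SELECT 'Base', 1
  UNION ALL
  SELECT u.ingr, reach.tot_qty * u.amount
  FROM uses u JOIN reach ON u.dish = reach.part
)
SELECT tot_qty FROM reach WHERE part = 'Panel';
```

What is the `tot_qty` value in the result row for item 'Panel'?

15

Base: (Base, tot_qty=1).
Iteration 1: components of {Base} -> Frame = 1*5 = 5, Plate = 1*2 = 2.
Iteration 2: components of {Frame,Plate} -> Panel = 5*3 = 15.
Iteration 3: no further components; recursion stops.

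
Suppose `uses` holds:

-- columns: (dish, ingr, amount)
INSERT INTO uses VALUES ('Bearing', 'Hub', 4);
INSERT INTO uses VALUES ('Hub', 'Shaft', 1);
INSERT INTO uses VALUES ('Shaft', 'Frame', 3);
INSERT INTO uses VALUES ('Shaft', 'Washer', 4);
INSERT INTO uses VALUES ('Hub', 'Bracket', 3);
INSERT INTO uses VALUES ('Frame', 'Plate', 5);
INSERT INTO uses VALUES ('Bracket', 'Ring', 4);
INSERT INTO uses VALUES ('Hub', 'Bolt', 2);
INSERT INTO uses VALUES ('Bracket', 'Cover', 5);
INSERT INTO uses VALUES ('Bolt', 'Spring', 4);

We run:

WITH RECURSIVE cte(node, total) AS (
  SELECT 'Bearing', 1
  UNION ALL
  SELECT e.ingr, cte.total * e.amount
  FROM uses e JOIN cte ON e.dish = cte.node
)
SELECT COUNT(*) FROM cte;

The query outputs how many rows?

Base: (Bearing, total=1).
Iteration 1: components of {Bearing} -> Hub = 1*4 = 4.
Iteration 2: components of {Hub} -> Bolt = 4*2 = 8, Bracket = 4*3 = 12, Shaft = 4*1 = 4.
Iteration 3: components of {Bolt,Bracket,Shaft} -> Cover = 12*5 = 60, Frame = 4*3 = 12, Ring = 12*4 = 48, Spring = 8*4 = 32, Washer = 4*4 = 16.
Iteration 4: components of {Cover,Frame,Ring,Spring,Washer} -> Plate = 12*5 = 60.
Iteration 5: no further components; recursion stops.
Total rows emitted: 11.

11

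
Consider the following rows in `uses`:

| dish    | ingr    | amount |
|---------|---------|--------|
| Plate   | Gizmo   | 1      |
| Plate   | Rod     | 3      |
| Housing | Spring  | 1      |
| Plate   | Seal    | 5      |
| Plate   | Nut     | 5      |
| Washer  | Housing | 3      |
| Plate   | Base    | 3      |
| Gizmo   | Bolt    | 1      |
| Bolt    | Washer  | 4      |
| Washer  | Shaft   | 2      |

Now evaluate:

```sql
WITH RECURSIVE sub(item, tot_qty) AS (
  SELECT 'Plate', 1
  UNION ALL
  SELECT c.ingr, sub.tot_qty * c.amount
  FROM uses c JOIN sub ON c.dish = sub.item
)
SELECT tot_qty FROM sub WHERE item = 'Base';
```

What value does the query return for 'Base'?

3

Base: (Plate, tot_qty=1).
Iteration 1: components of {Plate} -> Base = 1*3 = 3, Gizmo = 1*1 = 1, Nut = 1*5 = 5, Rod = 1*3 = 3, Seal = 1*5 = 5.
Iteration 2: components of {Base,Gizmo,Nut,Rod,Seal} -> Bolt = 1*1 = 1.
Iteration 3: components of {Bolt} -> Washer = 1*4 = 4.
Iteration 4: components of {Washer} -> Housing = 4*3 = 12, Shaft = 4*2 = 8.
Iteration 5: components of {Housing,Shaft} -> Spring = 12*1 = 12.
Iteration 6: no further components; recursion stops.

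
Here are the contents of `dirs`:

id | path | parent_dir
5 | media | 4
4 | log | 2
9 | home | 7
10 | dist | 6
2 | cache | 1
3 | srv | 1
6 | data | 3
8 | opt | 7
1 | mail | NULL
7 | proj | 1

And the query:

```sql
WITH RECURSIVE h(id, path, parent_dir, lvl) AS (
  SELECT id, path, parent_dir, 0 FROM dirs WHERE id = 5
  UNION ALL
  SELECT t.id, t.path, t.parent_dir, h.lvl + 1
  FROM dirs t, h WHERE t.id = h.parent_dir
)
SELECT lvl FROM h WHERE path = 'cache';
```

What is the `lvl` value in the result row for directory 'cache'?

2

Base: id=5 (media), parent_dir=4, lvl 0.
Iteration 1: join on id=4 -> log (id 4, parent_dir=2, lvl 1).
Iteration 2: join on id=2 -> cache (id 2, parent_dir=1, lvl 2).
Iteration 3: join on id=1 -> mail (id 1, parent_dir=NULL, lvl 3).
Iteration 4: parent_dir is NULL; no match; recursion stops.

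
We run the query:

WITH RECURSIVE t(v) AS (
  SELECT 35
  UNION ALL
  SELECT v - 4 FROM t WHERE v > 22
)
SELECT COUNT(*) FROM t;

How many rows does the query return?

5

Base: v=35.
Iteration 1: 35 > 22 holds -> v = 35 - 4 = 31.
Iteration 2: 31 > 22 holds -> v = 31 - 4 = 27.
Iteration 3: 27 > 22 holds -> v = 27 - 4 = 23.
Iteration 4: 23 > 22 holds -> v = 23 - 4 = 19.
Iteration 5: 19 > 22 fails; recursion stops.
Total rows emitted: 5.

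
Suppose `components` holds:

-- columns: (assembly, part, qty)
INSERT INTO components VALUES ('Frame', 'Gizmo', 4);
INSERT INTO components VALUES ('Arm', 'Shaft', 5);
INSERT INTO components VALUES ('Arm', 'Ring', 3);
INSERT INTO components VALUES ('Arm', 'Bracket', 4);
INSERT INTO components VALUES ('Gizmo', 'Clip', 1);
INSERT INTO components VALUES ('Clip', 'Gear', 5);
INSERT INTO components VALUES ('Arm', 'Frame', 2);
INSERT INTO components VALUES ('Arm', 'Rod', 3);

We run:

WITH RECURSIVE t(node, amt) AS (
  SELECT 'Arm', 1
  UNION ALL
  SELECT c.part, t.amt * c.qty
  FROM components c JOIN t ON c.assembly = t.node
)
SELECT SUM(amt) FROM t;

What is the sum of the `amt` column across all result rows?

Base: (Arm, amt=1).
Iteration 1: components of {Arm} -> Bracket = 1*4 = 4, Frame = 1*2 = 2, Ring = 1*3 = 3, Rod = 1*3 = 3, Shaft = 1*5 = 5.
Iteration 2: components of {Bracket,Frame,Ring,Rod,Shaft} -> Gizmo = 2*4 = 8.
Iteration 3: components of {Gizmo} -> Clip = 8*1 = 8.
Iteration 4: components of {Clip} -> Gear = 8*5 = 40.
Iteration 5: no further components; recursion stops.
SUM(amt) = 1 + 2 + 5 + 3 + 3 + 4 + 8 + 8 + 40 = 74.

74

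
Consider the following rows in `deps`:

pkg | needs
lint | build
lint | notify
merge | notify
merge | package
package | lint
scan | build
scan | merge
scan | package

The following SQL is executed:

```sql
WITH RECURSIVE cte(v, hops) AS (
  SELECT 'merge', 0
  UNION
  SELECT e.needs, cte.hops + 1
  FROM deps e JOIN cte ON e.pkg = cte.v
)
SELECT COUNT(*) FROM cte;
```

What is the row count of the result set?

Base: (merge, hops=0).
Iteration 1: edges from {merge} -> (notify, hops=1), (package, hops=1).
Iteration 2: edges from {notify,package} -> (lint, hops=2).
Iteration 3: edges from {lint} -> (build, hops=3), (notify, hops=3).
Iteration 4: no outgoing edges from {build,notify}; recursion stops.
Total rows emitted: 6.

6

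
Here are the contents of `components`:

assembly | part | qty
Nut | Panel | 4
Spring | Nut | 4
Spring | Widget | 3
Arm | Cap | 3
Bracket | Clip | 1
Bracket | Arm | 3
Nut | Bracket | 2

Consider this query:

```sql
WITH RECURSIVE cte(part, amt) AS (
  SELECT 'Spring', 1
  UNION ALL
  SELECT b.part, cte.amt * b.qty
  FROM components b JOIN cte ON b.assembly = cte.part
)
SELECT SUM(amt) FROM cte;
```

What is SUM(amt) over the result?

136

Base: (Spring, amt=1).
Iteration 1: components of {Spring} -> Nut = 1*4 = 4, Widget = 1*3 = 3.
Iteration 2: components of {Nut,Widget} -> Bracket = 4*2 = 8, Panel = 4*4 = 16.
Iteration 3: components of {Bracket,Panel} -> Arm = 8*3 = 24, Clip = 8*1 = 8.
Iteration 4: components of {Arm,Clip} -> Cap = 24*3 = 72.
Iteration 5: no further components; recursion stops.
SUM(amt) = 1 + 4 + 3 + 16 + 8 + 8 + 24 + 72 = 136.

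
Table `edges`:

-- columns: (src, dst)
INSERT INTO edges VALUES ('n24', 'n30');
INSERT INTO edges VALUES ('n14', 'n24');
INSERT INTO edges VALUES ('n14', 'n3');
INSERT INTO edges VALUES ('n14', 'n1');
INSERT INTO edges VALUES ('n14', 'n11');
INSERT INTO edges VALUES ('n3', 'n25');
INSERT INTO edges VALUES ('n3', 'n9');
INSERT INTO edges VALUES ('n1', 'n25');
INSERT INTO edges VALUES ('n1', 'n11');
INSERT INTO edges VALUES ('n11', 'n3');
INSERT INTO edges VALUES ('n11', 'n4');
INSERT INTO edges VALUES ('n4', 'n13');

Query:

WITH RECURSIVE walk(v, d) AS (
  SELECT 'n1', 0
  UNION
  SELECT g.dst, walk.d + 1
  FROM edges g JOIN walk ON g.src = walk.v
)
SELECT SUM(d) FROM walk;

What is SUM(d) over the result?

Base: (n1, d=0).
Iteration 1: edges from {n1} -> (n11, d=1), (n25, d=1).
Iteration 2: edges from {n11,n25} -> (n3, d=2), (n4, d=2).
Iteration 3: edges from {n3,n4} -> (n13, d=3), (n25, d=3), (n9, d=3).
Iteration 4: no outgoing edges from {n13,n25,n9}; recursion stops.
SUM(d) = 0 + 1 + 1 + 2 + 2 + 3 + 3 + 3 = 15.

15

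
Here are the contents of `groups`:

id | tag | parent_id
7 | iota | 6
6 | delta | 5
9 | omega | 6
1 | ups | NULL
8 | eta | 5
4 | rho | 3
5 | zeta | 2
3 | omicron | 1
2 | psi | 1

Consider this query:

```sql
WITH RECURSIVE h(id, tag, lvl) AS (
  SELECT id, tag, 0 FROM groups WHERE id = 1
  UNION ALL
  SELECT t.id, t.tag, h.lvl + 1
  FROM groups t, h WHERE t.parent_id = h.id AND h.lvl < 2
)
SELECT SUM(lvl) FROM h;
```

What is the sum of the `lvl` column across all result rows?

6

Base: id=1 (ups) at lvl 0.
Iteration 1: rows with parent_id in {1} -> psi (id 2, lvl 1), omicron (id 3, lvl 1).
Iteration 2: rows with parent_id in {2,3} -> rho (id 4, lvl 2), zeta (id 5, lvl 2).
Iteration 3: lvl < 2 fails for all current rows; recursion stops.
SUM(lvl) = 0 + 1 + 1 + 2 + 2 = 6.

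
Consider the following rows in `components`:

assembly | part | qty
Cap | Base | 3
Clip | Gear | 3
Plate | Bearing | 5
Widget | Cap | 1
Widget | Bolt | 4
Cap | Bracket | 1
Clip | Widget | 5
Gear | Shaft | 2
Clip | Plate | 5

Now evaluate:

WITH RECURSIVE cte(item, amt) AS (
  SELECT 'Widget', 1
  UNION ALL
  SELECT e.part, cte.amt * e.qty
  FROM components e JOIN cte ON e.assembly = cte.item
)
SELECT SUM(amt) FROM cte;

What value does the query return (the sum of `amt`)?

Base: (Widget, amt=1).
Iteration 1: components of {Widget} -> Bolt = 1*4 = 4, Cap = 1*1 = 1.
Iteration 2: components of {Bolt,Cap} -> Base = 1*3 = 3, Bracket = 1*1 = 1.
Iteration 3: no further components; recursion stops.
SUM(amt) = 1 + 1 + 4 + 3 + 1 = 10.

10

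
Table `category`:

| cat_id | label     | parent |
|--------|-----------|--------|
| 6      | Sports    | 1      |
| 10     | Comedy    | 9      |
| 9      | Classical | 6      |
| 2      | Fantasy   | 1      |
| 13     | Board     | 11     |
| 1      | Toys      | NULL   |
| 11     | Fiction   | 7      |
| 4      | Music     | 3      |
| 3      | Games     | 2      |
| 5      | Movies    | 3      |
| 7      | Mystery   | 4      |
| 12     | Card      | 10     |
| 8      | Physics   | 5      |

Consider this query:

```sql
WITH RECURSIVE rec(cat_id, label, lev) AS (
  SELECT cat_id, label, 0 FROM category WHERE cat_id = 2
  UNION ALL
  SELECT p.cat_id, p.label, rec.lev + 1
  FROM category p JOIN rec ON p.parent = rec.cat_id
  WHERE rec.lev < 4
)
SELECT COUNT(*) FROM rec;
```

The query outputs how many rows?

7

Base: cat_id=2 (Fantasy) at lev 0.
Iteration 1: rows with parent in {2} -> Games (id 3, lev 1).
Iteration 2: rows with parent in {3} -> Music (id 4, lev 2), Movies (id 5, lev 2).
Iteration 3: rows with parent in {4,5} -> Mystery (id 7, lev 3), Physics (id 8, lev 3).
Iteration 4: rows with parent in {7,8} -> Fiction (id 11, lev 4).
Iteration 5: lev < 4 fails for all current rows; recursion stops.
Total rows emitted: 7.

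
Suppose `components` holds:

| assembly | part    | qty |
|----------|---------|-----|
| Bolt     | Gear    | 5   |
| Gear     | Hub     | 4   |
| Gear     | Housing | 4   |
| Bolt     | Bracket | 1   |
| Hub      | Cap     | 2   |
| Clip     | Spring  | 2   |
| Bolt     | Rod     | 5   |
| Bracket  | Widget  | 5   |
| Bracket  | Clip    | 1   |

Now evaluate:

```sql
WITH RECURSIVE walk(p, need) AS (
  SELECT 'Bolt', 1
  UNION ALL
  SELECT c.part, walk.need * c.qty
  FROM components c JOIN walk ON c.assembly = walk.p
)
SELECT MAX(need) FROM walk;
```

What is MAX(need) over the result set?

Base: (Bolt, need=1).
Iteration 1: components of {Bolt} -> Bracket = 1*1 = 1, Gear = 1*5 = 5, Rod = 1*5 = 5.
Iteration 2: components of {Bracket,Gear,Rod} -> Clip = 1*1 = 1, Housing = 5*4 = 20, Hub = 5*4 = 20, Widget = 1*5 = 5.
Iteration 3: components of {Clip,Housing,Hub,Widget} -> Cap = 20*2 = 40, Spring = 1*2 = 2.
Iteration 4: no further components; recursion stops.
need values: 1, 1, 5, 5, 1, 5, 20, 20, 2, 40; the maximum is 40.

40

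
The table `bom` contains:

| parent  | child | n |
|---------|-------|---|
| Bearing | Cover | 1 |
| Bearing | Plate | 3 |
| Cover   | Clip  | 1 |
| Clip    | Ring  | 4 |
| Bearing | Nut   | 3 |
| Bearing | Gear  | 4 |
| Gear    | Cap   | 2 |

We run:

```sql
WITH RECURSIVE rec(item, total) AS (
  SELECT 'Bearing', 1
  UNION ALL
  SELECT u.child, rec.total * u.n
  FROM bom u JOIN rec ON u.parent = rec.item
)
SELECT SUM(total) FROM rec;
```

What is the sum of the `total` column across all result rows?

Base: (Bearing, total=1).
Iteration 1: components of {Bearing} -> Cover = 1*1 = 1, Gear = 1*4 = 4, Nut = 1*3 = 3, Plate = 1*3 = 3.
Iteration 2: components of {Cover,Gear,Nut,Plate} -> Cap = 4*2 = 8, Clip = 1*1 = 1.
Iteration 3: components of {Cap,Clip} -> Ring = 1*4 = 4.
Iteration 4: no further components; recursion stops.
SUM(total) = 1 + 1 + 3 + 3 + 4 + 1 + 8 + 4 = 25.

25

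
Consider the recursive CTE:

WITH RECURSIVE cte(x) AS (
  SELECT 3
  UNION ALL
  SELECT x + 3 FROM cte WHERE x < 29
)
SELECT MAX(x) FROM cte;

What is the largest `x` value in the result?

Base: x=3.
Iteration 1: 3 < 29 holds -> x = 3 + 3 = 6.
Iteration 2: 6 < 29 holds -> x = 6 + 3 = 9.
Iteration 3: 9 < 29 holds -> x = 9 + 3 = 12.
Iteration 4: 12 < 29 holds -> x = 12 + 3 = 15.
Iteration 5: 15 < 29 holds -> x = 15 + 3 = 18.
Iteration 6: 18 < 29 holds -> x = 18 + 3 = 21.
Iteration 7: 21 < 29 holds -> x = 21 + 3 = 24.
Iteration 8: 24 < 29 holds -> x = 24 + 3 = 27.
Iteration 9: 27 < 29 holds -> x = 27 + 3 = 30.
Iteration 10: 30 < 29 fails; recursion stops.
x values: 3, 6, 9, 12, 15, 18, 21, 24, 27, 30; the maximum is 30.

30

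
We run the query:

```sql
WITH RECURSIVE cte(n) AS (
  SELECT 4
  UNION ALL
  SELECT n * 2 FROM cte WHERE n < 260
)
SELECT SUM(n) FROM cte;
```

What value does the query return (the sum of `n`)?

1020

Base: n=4.
Iteration 1: 4 < 260 holds -> n = 4 * 2 = 8.
Iteration 2: 8 < 260 holds -> n = 8 * 2 = 16.
Iteration 3: 16 < 260 holds -> n = 16 * 2 = 32.
Iteration 4: 32 < 260 holds -> n = 32 * 2 = 64.
Iteration 5: 64 < 260 holds -> n = 64 * 2 = 128.
Iteration 6: 128 < 260 holds -> n = 128 * 2 = 256.
Iteration 7: 256 < 260 holds -> n = 256 * 2 = 512.
Iteration 8: 512 < 260 fails; recursion stops.
SUM(n) = 4 + 8 + 16 + 32 + 64 + 128 + 256 + 512 = 1020.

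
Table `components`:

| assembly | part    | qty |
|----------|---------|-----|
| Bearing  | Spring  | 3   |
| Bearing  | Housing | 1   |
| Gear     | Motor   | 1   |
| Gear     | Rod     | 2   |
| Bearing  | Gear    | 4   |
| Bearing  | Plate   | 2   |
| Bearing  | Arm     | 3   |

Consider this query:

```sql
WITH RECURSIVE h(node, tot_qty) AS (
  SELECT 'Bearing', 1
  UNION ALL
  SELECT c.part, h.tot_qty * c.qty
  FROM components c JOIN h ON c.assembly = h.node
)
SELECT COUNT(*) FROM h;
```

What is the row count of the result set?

Base: (Bearing, tot_qty=1).
Iteration 1: components of {Bearing} -> Arm = 1*3 = 3, Gear = 1*4 = 4, Housing = 1*1 = 1, Plate = 1*2 = 2, Spring = 1*3 = 3.
Iteration 2: components of {Arm,Gear,Housing,Plate,Spring} -> Motor = 4*1 = 4, Rod = 4*2 = 8.
Iteration 3: no further components; recursion stops.
Total rows emitted: 8.

8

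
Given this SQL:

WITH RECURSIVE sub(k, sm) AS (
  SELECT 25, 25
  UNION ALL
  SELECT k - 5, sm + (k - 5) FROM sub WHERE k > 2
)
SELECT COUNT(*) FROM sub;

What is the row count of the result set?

6

Base: k=25, sm=25.
Iteration 1: 25 > 2 holds -> k = 25 - 5 = 20, sm = 25 + 20 = 45.
Iteration 2: 20 > 2 holds -> k = 20 - 5 = 15, sm = 45 + 15 = 60.
Iteration 3: 15 > 2 holds -> k = 15 - 5 = 10, sm = 60 + 10 = 70.
Iteration 4: 10 > 2 holds -> k = 10 - 5 = 5, sm = 70 + 5 = 75.
Iteration 5: 5 > 2 holds -> k = 5 - 5 = 0, sm = 75 + 0 = 75.
Iteration 6: 0 > 2 fails; recursion stops.
Total rows emitted: 6.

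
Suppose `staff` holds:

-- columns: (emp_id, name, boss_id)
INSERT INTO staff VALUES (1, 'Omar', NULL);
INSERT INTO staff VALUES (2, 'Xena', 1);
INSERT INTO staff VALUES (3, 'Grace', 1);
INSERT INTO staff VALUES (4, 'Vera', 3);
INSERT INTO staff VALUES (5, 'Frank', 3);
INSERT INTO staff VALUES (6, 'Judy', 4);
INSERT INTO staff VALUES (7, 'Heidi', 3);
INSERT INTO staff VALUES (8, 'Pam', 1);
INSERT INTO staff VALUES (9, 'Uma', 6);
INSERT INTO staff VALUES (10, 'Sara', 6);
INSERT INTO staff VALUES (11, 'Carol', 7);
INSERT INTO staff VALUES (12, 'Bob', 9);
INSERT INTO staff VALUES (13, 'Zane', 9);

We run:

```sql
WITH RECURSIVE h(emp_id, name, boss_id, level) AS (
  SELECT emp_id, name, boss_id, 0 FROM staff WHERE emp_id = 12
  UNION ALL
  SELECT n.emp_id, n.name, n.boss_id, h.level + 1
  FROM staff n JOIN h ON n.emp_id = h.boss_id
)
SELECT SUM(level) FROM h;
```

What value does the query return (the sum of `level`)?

15

Base: emp_id=12 (Bob), boss_id=9, level 0.
Iteration 1: join on emp_id=9 -> Uma (id 9, boss_id=6, level 1).
Iteration 2: join on emp_id=6 -> Judy (id 6, boss_id=4, level 2).
Iteration 3: join on emp_id=4 -> Vera (id 4, boss_id=3, level 3).
Iteration 4: join on emp_id=3 -> Grace (id 3, boss_id=1, level 4).
Iteration 5: join on emp_id=1 -> Omar (id 1, boss_id=NULL, level 5).
Iteration 6: boss_id is NULL; no match; recursion stops.
SUM(level) = 0 + 1 + 2 + 3 + 4 + 5 = 15.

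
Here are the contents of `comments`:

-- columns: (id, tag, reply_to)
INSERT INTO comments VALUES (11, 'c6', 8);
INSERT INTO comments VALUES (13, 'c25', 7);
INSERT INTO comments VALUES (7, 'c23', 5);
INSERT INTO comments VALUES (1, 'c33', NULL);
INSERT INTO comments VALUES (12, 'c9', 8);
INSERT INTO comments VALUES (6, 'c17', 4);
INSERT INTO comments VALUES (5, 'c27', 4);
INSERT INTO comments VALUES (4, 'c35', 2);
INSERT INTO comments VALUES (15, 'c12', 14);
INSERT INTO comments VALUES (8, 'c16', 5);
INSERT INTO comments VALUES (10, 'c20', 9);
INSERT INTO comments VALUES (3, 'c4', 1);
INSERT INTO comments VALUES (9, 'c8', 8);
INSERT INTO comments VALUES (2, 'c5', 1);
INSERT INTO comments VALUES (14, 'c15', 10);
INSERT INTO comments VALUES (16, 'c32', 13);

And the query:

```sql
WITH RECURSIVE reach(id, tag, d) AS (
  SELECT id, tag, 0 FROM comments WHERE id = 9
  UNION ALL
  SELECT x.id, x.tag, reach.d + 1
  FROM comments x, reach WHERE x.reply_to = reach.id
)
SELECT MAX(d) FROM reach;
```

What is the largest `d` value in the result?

Base: id=9 (c8) at d 0.
Iteration 1: rows with reply_to in {9} -> c20 (id 10, d 1).
Iteration 2: rows with reply_to in {10} -> c15 (id 14, d 2).
Iteration 3: rows with reply_to in {14} -> c12 (id 15, d 3).
Iteration 4: no rows with reply_to in {15}; recursion stops.
d values: 0, 1, 2, 3; the maximum is 3.

3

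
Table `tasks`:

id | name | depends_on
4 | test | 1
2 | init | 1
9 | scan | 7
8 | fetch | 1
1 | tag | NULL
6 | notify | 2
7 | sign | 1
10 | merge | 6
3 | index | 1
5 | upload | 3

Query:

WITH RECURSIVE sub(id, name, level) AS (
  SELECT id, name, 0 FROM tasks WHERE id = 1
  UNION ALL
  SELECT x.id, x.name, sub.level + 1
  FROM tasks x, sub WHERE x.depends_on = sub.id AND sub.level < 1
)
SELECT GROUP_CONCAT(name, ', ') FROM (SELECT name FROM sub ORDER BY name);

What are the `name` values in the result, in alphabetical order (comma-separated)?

Base: id=1 (tag) at level 0.
Iteration 1: rows with depends_on in {1} -> init (id 2, level 1), index (id 3, level 1), test (id 4, level 1), sign (id 7, level 1), fetch (id 8, level 1).
Iteration 2: level < 1 fails for all current rows; recursion stops.

fetch, index, init, sign, tag, test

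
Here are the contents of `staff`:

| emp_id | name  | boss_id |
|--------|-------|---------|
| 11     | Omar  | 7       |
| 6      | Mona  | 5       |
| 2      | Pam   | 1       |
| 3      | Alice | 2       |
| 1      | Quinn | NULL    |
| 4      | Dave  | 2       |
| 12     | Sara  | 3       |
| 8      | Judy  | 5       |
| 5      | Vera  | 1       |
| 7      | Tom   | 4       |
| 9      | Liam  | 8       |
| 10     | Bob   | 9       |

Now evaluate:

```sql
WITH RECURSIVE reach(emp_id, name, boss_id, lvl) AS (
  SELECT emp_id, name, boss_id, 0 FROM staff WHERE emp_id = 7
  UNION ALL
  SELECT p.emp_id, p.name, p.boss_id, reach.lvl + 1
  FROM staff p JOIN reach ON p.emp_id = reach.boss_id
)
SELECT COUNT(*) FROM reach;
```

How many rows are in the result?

4

Base: emp_id=7 (Tom), boss_id=4, lvl 0.
Iteration 1: join on emp_id=4 -> Dave (id 4, boss_id=2, lvl 1).
Iteration 2: join on emp_id=2 -> Pam (id 2, boss_id=1, lvl 2).
Iteration 3: join on emp_id=1 -> Quinn (id 1, boss_id=NULL, lvl 3).
Iteration 4: boss_id is NULL; no match; recursion stops.
Total rows emitted: 4.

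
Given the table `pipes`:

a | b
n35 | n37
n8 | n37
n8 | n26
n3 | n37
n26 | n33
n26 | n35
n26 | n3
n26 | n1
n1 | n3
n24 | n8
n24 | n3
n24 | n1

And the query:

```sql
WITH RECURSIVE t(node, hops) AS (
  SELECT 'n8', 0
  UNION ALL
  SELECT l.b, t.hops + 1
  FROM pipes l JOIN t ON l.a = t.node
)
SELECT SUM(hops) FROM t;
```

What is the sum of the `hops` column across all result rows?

23

Base: (n8, hops=0).
Iteration 1: edges from {n8} -> (n26, hops=1), (n37, hops=1).
Iteration 2: edges from {n26,n37} -> (n1, hops=2), (n3, hops=2), (n33, hops=2), (n35, hops=2).
Iteration 3: edges from {n1,n3,n33,n35} -> (n3, hops=3), (n37, hops=3) x2. [UNION ALL keeps all 3 new rows, including repeats]
Iteration 4: edges from {n3,n37} -> (n37, hops=4).
Iteration 5: no outgoing edges from {n37}; recursion stops.
SUM(hops) = 0 + 1 + 1 + 2 + 2 + 2 + 2 + 3 + 3 + 3 + 4 = 23.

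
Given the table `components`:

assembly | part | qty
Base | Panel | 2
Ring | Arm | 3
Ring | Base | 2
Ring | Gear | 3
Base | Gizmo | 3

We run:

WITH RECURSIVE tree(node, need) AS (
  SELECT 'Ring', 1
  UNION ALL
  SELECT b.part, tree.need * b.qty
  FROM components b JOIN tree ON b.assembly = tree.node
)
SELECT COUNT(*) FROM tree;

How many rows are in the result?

Base: (Ring, need=1).
Iteration 1: components of {Ring} -> Arm = 1*3 = 3, Base = 1*2 = 2, Gear = 1*3 = 3.
Iteration 2: components of {Arm,Base,Gear} -> Gizmo = 2*3 = 6, Panel = 2*2 = 4.
Iteration 3: no further components; recursion stops.
Total rows emitted: 6.

6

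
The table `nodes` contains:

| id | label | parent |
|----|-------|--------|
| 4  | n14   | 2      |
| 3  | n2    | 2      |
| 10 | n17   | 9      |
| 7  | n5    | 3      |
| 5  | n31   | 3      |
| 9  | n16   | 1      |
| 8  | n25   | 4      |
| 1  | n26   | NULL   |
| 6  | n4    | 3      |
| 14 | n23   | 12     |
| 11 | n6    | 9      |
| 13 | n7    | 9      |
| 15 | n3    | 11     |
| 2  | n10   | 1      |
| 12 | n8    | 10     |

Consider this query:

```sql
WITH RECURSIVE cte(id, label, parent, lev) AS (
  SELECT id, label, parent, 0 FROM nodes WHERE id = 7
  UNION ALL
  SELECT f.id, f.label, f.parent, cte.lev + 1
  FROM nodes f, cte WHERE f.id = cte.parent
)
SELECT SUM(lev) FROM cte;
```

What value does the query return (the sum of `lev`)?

6

Base: id=7 (n5), parent=3, lev 0.
Iteration 1: join on id=3 -> n2 (id 3, parent=2, lev 1).
Iteration 2: join on id=2 -> n10 (id 2, parent=1, lev 2).
Iteration 3: join on id=1 -> n26 (id 1, parent=NULL, lev 3).
Iteration 4: parent is NULL; no match; recursion stops.
SUM(lev) = 0 + 1 + 2 + 3 = 6.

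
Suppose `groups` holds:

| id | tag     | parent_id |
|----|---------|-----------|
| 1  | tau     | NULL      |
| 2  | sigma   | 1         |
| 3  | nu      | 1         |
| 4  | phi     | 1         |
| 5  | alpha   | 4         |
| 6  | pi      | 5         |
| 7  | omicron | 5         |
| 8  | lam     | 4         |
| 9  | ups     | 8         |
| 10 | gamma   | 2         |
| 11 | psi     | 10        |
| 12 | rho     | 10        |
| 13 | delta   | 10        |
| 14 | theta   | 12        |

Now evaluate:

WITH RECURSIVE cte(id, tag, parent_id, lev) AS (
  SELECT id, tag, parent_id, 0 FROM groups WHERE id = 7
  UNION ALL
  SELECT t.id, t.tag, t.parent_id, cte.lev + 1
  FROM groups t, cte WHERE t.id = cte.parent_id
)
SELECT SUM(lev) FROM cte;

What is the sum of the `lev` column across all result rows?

6

Base: id=7 (omicron), parent_id=5, lev 0.
Iteration 1: join on id=5 -> alpha (id 5, parent_id=4, lev 1).
Iteration 2: join on id=4 -> phi (id 4, parent_id=1, lev 2).
Iteration 3: join on id=1 -> tau (id 1, parent_id=NULL, lev 3).
Iteration 4: parent_id is NULL; no match; recursion stops.
SUM(lev) = 0 + 1 + 2 + 3 = 6.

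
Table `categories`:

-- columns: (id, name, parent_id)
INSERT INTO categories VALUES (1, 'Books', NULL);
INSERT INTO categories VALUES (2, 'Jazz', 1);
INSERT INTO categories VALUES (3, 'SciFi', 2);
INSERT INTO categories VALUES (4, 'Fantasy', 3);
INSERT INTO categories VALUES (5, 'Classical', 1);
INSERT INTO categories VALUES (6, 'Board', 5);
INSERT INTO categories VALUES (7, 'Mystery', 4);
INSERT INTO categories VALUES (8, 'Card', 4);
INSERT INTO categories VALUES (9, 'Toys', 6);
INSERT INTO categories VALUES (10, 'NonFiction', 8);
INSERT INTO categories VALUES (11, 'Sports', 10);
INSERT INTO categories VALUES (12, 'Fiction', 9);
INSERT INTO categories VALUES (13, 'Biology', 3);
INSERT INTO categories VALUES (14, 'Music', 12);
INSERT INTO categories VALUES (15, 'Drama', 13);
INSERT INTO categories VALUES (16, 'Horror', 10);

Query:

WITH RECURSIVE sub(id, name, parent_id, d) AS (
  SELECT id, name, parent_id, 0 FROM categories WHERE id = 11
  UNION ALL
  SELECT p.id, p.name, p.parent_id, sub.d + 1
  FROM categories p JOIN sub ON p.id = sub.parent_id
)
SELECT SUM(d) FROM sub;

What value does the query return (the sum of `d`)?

21

Base: id=11 (Sports), parent_id=10, d 0.
Iteration 1: join on id=10 -> NonFiction (id 10, parent_id=8, d 1).
Iteration 2: join on id=8 -> Card (id 8, parent_id=4, d 2).
Iteration 3: join on id=4 -> Fantasy (id 4, parent_id=3, d 3).
Iteration 4: join on id=3 -> SciFi (id 3, parent_id=2, d 4).
Iteration 5: join on id=2 -> Jazz (id 2, parent_id=1, d 5).
Iteration 6: join on id=1 -> Books (id 1, parent_id=NULL, d 6).
Iteration 7: parent_id is NULL; no match; recursion stops.
SUM(d) = 0 + 1 + 2 + 3 + 4 + 5 + 6 = 21.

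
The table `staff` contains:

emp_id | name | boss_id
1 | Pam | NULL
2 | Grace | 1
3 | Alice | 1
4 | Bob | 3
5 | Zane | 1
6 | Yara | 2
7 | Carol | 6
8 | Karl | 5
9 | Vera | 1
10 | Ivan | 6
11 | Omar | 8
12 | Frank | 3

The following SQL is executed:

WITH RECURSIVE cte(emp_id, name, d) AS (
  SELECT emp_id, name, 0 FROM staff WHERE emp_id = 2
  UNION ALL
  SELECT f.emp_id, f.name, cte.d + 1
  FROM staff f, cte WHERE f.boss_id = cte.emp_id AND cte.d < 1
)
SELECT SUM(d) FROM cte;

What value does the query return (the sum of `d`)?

Base: emp_id=2 (Grace) at d 0.
Iteration 1: rows with boss_id in {2} -> Yara (id 6, d 1).
Iteration 2: d < 1 fails for all current rows; recursion stops.
SUM(d) = 0 + 1 = 1.

1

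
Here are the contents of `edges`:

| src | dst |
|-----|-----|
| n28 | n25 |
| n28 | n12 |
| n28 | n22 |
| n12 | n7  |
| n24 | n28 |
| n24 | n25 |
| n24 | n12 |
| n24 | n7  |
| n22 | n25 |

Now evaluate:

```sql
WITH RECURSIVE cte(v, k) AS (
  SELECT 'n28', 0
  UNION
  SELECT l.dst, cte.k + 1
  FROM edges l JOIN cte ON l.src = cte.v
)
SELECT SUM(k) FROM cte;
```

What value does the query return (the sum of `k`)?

Base: (n28, k=0).
Iteration 1: edges from {n28} -> (n12, k=1), (n22, k=1), (n25, k=1).
Iteration 2: edges from {n12,n22,n25} -> (n25, k=2), (n7, k=2).
Iteration 3: no outgoing edges from {n25,n7}; recursion stops.
SUM(k) = 0 + 1 + 1 + 1 + 2 + 2 = 7.

7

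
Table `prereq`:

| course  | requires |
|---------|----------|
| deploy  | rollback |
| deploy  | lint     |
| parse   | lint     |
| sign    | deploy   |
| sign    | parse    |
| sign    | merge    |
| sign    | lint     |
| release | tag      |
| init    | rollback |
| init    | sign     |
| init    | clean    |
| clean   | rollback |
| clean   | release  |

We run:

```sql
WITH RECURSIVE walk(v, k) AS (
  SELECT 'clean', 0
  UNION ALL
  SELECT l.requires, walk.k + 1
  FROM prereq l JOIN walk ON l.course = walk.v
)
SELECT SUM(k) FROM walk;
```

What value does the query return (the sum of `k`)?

Base: (clean, k=0).
Iteration 1: edges from {clean} -> (release, k=1), (rollback, k=1).
Iteration 2: edges from {release,rollback} -> (tag, k=2).
Iteration 3: no outgoing edges from {tag}; recursion stops.
SUM(k) = 0 + 1 + 1 + 2 = 4.

4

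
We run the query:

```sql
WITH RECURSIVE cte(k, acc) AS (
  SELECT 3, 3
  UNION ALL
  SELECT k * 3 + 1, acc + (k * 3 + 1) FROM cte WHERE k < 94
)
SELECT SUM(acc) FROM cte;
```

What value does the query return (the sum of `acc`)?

Base: k=3, acc=3.
Iteration 1: 3 < 94 holds -> k = 3 * 3 + 1 = 10, acc = 3 + 10 = 13.
Iteration 2: 10 < 94 holds -> k = 10 * 3 + 1 = 31, acc = 13 + 31 = 44.
Iteration 3: 31 < 94 holds -> k = 31 * 3 + 1 = 94, acc = 44 + 94 = 138.
Iteration 4: 94 < 94 fails; recursion stops.
SUM(acc) = 3 + 13 + 44 + 138 = 198.

198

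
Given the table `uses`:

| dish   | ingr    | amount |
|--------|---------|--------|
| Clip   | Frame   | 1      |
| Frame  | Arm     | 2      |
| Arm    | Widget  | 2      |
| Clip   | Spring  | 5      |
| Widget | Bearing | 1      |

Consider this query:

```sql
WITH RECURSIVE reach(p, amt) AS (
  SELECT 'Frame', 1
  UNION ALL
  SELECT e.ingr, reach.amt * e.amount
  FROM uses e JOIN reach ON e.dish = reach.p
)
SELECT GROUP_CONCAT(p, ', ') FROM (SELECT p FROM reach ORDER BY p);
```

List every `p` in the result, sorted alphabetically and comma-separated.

Arm, Bearing, Frame, Widget

Base: (Frame, amt=1).
Iteration 1: components of {Frame} -> Arm = 1*2 = 2.
Iteration 2: components of {Arm} -> Widget = 2*2 = 4.
Iteration 3: components of {Widget} -> Bearing = 4*1 = 4.
Iteration 4: no further components; recursion stops.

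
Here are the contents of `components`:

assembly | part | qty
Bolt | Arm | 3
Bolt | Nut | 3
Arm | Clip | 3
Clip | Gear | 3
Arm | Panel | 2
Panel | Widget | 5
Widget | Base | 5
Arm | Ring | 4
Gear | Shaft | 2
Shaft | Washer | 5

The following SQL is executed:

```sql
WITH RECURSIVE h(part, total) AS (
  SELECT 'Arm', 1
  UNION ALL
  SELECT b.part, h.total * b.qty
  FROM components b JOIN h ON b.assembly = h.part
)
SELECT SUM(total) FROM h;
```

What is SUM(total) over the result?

187

Base: (Arm, total=1).
Iteration 1: components of {Arm} -> Clip = 1*3 = 3, Panel = 1*2 = 2, Ring = 1*4 = 4.
Iteration 2: components of {Clip,Panel,Ring} -> Gear = 3*3 = 9, Widget = 2*5 = 10.
Iteration 3: components of {Gear,Widget} -> Base = 10*5 = 50, Shaft = 9*2 = 18.
Iteration 4: components of {Base,Shaft} -> Washer = 18*5 = 90.
Iteration 5: no further components; recursion stops.
SUM(total) = 1 + 3 + 2 + 4 + 9 + 10 + 18 + 50 + 90 = 187.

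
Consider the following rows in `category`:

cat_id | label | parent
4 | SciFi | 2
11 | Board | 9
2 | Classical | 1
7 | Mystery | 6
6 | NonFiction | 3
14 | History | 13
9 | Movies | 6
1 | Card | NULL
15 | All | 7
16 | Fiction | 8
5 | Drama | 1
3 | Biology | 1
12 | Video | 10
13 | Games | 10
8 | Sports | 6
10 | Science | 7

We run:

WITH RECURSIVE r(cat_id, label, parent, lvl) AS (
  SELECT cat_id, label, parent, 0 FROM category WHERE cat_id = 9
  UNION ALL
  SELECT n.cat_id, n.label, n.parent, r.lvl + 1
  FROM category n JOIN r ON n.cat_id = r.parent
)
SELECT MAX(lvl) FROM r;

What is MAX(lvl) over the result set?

Base: cat_id=9 (Movies), parent=6, lvl 0.
Iteration 1: join on cat_id=6 -> NonFiction (id 6, parent=3, lvl 1).
Iteration 2: join on cat_id=3 -> Biology (id 3, parent=1, lvl 2).
Iteration 3: join on cat_id=1 -> Card (id 1, parent=NULL, lvl 3).
Iteration 4: parent is NULL; no match; recursion stops.
lvl values: 0, 1, 2, 3; the maximum is 3.

3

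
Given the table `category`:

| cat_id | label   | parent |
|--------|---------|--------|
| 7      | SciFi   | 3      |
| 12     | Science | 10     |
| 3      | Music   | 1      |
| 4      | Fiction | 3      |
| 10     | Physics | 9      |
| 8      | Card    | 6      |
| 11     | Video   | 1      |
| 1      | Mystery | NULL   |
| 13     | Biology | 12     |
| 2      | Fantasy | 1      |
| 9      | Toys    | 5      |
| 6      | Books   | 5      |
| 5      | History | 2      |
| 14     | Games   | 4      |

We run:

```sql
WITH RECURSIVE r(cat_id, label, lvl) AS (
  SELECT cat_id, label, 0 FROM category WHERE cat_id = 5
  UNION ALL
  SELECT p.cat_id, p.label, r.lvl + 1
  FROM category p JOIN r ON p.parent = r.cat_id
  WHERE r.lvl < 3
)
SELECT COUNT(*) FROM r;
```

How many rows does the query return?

6

Base: cat_id=5 (History) at lvl 0.
Iteration 1: rows with parent in {5} -> Books (id 6, lvl 1), Toys (id 9, lvl 1).
Iteration 2: rows with parent in {6,9} -> Card (id 8, lvl 2), Physics (id 10, lvl 2).
Iteration 3: rows with parent in {8,10} -> Science (id 12, lvl 3).
Iteration 4: lvl < 3 fails for all current rows; recursion stops.
Total rows emitted: 6.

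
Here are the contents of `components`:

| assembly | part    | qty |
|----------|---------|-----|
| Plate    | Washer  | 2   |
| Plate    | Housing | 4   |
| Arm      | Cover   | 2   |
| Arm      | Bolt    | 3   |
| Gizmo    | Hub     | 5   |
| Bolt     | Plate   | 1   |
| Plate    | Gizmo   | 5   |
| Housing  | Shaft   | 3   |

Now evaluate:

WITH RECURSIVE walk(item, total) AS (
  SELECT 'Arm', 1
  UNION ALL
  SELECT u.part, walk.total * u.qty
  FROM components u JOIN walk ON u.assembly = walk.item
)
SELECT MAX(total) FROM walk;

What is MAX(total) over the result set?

Base: (Arm, total=1).
Iteration 1: components of {Arm} -> Bolt = 1*3 = 3, Cover = 1*2 = 2.
Iteration 2: components of {Bolt,Cover} -> Plate = 3*1 = 3.
Iteration 3: components of {Plate} -> Gizmo = 3*5 = 15, Housing = 3*4 = 12, Washer = 3*2 = 6.
Iteration 4: components of {Gizmo,Housing,Washer} -> Hub = 15*5 = 75, Shaft = 12*3 = 36.
Iteration 5: no further components; recursion stops.
total values: 1, 3, 2, 3, 12, 6, 15, 36, 75; the maximum is 75.

75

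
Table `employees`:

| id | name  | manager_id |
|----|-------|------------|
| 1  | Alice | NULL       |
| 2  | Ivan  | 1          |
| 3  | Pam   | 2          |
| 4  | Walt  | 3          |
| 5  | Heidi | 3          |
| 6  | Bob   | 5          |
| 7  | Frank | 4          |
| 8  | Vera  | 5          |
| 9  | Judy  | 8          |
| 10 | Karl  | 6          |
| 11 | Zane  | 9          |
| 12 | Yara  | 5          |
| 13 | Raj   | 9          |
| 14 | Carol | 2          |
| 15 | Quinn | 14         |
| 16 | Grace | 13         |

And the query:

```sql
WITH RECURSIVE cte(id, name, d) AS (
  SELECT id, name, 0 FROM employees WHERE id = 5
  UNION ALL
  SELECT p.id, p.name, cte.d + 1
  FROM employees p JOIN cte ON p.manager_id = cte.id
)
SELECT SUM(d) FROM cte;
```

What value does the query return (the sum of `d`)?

Base: id=5 (Heidi) at d 0.
Iteration 1: rows with manager_id in {5} -> Bob (id 6, d 1), Vera (id 8, d 1), Yara (id 12, d 1).
Iteration 2: rows with manager_id in {6,8,12} -> Judy (id 9, d 2), Karl (id 10, d 2).
Iteration 3: rows with manager_id in {9,10} -> Zane (id 11, d 3), Raj (id 13, d 3).
Iteration 4: rows with manager_id in {11,13} -> Grace (id 16, d 4).
Iteration 5: no rows with manager_id in {16}; recursion stops.
SUM(d) = 0 + 1 + 1 + 1 + 2 + 2 + 3 + 3 + 4 = 17.

17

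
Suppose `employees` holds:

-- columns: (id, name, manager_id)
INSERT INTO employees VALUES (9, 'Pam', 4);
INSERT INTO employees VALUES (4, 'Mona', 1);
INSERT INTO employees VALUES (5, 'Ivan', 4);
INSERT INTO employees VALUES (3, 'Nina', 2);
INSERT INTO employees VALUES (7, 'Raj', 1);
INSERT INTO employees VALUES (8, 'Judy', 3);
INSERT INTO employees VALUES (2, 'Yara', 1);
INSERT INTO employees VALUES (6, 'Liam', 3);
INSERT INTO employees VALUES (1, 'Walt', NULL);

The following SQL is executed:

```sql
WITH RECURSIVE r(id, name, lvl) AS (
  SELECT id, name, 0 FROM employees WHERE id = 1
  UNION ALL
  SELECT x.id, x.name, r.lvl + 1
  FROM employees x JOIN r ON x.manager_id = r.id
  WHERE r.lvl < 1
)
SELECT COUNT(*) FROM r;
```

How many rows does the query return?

Base: id=1 (Walt) at lvl 0.
Iteration 1: rows with manager_id in {1} -> Yara (id 2, lvl 1), Mona (id 4, lvl 1), Raj (id 7, lvl 1).
Iteration 2: lvl < 1 fails for all current rows; recursion stops.
Total rows emitted: 4.

4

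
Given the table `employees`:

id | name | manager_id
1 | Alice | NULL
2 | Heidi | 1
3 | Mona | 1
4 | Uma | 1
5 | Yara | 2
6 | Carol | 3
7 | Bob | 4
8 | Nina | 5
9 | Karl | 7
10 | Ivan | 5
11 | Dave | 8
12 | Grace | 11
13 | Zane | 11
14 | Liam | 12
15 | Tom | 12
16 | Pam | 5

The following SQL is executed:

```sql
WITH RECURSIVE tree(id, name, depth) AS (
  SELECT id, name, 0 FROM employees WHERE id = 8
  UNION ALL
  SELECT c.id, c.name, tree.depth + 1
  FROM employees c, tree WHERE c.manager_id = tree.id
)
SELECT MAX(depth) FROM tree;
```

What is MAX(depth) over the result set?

3

Base: id=8 (Nina) at depth 0.
Iteration 1: rows with manager_id in {8} -> Dave (id 11, depth 1).
Iteration 2: rows with manager_id in {11} -> Grace (id 12, depth 2), Zane (id 13, depth 2).
Iteration 3: rows with manager_id in {12,13} -> Liam (id 14, depth 3), Tom (id 15, depth 3).
Iteration 4: no rows with manager_id in {14,15}; recursion stops.
depth values: 0, 1, 2, 2, 3, 3; the maximum is 3.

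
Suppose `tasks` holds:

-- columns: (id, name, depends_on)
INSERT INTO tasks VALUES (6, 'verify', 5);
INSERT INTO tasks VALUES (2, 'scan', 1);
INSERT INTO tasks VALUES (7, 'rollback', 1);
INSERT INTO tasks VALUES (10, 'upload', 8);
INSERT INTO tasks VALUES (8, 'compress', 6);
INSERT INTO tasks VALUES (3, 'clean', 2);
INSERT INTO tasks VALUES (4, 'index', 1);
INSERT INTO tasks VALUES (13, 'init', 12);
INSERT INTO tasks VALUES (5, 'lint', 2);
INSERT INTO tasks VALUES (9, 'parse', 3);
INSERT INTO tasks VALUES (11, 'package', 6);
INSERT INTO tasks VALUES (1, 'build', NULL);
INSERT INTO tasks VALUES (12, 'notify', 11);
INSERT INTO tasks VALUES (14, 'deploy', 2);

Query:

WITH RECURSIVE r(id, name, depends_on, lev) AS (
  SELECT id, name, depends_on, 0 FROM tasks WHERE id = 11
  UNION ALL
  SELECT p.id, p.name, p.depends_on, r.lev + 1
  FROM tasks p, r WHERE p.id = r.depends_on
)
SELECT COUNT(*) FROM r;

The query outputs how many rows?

Base: id=11 (package), depends_on=6, lev 0.
Iteration 1: join on id=6 -> verify (id 6, depends_on=5, lev 1).
Iteration 2: join on id=5 -> lint (id 5, depends_on=2, lev 2).
Iteration 3: join on id=2 -> scan (id 2, depends_on=1, lev 3).
Iteration 4: join on id=1 -> build (id 1, depends_on=NULL, lev 4).
Iteration 5: depends_on is NULL; no match; recursion stops.
Total rows emitted: 5.

5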